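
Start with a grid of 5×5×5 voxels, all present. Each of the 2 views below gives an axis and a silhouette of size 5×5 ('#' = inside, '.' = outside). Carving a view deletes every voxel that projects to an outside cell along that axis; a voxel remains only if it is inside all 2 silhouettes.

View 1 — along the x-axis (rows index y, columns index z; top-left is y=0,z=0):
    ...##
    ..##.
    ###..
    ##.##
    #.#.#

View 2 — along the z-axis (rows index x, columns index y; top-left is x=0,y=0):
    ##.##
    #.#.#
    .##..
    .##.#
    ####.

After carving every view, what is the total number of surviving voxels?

remaining voxels: 43

start: 5×5×5 = 125 voxels
[1] x-view keeps 14 columns → grid now 70
[2] z-view keeps 16 columns → grid now 43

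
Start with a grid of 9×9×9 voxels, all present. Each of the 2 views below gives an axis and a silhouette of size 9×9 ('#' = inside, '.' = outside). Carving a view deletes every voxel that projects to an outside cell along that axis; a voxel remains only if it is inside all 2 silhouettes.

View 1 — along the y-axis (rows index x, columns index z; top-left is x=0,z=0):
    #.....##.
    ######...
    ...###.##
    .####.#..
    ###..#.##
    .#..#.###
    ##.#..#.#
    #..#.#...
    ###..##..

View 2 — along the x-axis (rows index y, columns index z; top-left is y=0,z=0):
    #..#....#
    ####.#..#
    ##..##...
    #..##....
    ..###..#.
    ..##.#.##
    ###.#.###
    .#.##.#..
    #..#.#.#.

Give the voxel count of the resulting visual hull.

193 voxels

start: 9×9×9 = 729 voxels
step 1: project along y, AND mask (43/81) → |grid| = 387
step 2: project along x, AND mask (40/81) → |grid| = 193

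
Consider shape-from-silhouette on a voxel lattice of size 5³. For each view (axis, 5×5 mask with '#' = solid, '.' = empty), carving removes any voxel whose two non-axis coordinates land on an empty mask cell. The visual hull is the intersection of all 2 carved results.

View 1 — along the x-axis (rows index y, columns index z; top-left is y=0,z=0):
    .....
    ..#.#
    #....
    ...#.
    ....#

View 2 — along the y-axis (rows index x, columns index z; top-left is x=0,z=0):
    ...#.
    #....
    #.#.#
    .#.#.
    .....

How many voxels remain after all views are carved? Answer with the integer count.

|visual hull| = 7

full grid |V| = 125
carve view 1 (along x, YZ-mask fill 5/25): 25 voxels remain
carve view 2 (along y, XZ-mask fill 7/25): 7 voxels remain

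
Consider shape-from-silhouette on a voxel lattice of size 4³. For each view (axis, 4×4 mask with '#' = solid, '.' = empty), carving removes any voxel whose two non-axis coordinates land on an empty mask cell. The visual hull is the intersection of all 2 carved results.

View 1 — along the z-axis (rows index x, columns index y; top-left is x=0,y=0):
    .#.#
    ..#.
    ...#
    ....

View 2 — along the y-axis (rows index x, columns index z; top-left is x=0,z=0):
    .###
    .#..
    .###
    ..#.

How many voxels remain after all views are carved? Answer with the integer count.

full grid |V| = 64
step 1: project along z, AND mask (4/16) → |grid| = 16
step 2: project along y, AND mask (8/16) → |grid| = 10

|visual hull| = 10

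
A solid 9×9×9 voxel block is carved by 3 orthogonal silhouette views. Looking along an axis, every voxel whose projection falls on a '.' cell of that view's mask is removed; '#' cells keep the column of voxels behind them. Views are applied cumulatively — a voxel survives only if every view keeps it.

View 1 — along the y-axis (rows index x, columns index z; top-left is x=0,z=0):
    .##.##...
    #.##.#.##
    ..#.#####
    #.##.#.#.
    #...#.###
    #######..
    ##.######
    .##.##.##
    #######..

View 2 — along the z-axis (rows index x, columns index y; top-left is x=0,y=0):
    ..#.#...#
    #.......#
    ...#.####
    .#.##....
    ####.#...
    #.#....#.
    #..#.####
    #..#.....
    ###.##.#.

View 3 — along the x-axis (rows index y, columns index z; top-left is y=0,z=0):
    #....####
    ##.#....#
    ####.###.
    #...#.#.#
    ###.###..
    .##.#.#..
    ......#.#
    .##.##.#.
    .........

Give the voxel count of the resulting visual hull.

before carving: 729 voxels (9×9×9)
  1. axis=1 (XZ plane), |mask|=54  ⇒  voxels=486
  2. axis=2 (XY plane), |mask|=35  ⇒  voxels=217
  3. axis=0 (YZ plane), |mask|=37  ⇒  voxels=106

106 voxels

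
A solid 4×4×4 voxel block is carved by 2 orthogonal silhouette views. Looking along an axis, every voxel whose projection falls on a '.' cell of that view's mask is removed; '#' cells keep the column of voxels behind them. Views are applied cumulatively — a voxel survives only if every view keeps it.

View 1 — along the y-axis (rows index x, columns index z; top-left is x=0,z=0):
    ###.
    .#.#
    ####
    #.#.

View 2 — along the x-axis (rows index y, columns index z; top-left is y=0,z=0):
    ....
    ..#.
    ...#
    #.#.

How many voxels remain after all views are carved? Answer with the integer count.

before carving: 64 voxels (4×4×4)
after view 1 [y-axis, 11 of 16 cells solid] → remaining = 44
after view 2 [x-axis, 4 of 16 cells solid] → remaining = 11

voxel count = 11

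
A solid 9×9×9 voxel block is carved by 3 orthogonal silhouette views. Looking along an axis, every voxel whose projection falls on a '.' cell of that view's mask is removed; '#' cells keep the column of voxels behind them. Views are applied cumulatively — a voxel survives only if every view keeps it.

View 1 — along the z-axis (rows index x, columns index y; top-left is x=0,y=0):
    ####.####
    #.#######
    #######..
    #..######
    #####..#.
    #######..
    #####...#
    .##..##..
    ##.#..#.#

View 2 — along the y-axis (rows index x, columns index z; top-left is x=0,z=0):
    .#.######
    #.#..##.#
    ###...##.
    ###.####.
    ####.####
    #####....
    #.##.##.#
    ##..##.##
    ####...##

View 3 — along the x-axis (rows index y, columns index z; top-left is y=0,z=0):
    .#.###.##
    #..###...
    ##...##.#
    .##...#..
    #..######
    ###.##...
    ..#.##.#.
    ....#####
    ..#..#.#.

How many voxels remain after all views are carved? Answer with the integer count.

start: 9×9×9 = 729 voxels
V1 z: intersect with XY mask (58 set) -- 522 left
V2 y: intersect with XZ mask (55 set) -- 353 left
V3 x: intersect with YZ mask (42 set) -- 185 left

185 voxels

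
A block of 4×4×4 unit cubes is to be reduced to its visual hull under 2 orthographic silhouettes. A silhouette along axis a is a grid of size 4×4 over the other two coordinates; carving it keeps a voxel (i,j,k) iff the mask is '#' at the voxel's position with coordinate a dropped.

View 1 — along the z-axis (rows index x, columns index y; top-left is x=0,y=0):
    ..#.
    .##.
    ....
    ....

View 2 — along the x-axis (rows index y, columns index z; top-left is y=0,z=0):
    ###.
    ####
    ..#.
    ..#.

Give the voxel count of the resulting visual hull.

remaining voxels: 6

full grid |V| = 64
step 1: project along z, AND mask (3/16) → |grid| = 12
step 2: project along x, AND mask (9/16) → |grid| = 6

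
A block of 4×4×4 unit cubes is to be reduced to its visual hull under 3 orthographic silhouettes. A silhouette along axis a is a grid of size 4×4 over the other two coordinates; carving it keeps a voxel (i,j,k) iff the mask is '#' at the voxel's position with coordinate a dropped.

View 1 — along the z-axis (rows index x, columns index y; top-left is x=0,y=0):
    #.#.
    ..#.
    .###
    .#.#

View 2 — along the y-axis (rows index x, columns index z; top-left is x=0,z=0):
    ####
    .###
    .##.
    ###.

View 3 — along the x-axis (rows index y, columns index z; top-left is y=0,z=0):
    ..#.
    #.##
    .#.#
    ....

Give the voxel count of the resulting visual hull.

before carving: 64 voxels (4×4×4)
carve view 1 (along z, XY-mask fill 8/16): 32 voxels remain
carve view 2 (along y, XZ-mask fill 12/16): 23 voxels remain
carve view 3 (along x, YZ-mask fill 6/16): 9 voxels remain

remaining voxels: 9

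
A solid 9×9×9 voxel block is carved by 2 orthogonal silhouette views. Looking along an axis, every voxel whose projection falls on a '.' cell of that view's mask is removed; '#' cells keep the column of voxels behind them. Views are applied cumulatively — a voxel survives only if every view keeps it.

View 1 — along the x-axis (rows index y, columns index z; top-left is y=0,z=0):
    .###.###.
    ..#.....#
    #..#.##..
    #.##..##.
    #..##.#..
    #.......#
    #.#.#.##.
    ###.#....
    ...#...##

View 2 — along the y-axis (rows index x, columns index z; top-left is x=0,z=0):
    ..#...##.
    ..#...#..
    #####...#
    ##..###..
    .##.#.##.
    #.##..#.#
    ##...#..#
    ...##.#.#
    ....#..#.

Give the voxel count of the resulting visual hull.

initial block: 9^3 = 729
[1] x-view keeps 35 columns → grid now 315
[2] y-view keeps 36 columns → grid now 145

remaining voxels: 145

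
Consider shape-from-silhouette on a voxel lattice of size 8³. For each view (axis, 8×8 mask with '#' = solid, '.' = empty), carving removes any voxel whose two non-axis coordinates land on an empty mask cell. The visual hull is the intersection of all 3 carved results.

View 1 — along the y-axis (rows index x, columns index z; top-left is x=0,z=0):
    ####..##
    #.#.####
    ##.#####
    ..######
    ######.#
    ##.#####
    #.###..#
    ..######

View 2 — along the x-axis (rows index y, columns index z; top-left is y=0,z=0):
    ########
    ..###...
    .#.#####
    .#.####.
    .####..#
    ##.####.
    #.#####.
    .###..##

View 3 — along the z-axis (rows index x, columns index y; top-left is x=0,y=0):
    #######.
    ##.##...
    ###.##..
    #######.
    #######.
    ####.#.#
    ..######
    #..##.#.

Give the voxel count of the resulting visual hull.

initial block: 8^3 = 512
[1] y-view keeps 50 columns → grid now 400
[2] x-view keeps 44 columns → grid now 275
[3] z-view keeps 46 columns → grid now 199

199 voxels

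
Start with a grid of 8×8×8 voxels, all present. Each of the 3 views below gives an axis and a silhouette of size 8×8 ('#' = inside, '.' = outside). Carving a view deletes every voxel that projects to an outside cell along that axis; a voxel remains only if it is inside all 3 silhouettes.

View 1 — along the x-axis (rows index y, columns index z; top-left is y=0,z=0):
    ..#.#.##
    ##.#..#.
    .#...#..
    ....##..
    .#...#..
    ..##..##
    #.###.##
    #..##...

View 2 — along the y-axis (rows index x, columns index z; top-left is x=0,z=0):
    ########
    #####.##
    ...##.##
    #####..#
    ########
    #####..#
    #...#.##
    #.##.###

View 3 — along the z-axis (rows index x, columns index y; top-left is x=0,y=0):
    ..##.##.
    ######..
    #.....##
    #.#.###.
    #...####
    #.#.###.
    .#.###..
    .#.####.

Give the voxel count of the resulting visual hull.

full grid |V| = 512
[1] x-view keeps 27 columns → grid now 216
[2] y-view keeps 49 columns → grid now 167
[3] z-view keeps 37 columns → grid now 102

|visual hull| = 102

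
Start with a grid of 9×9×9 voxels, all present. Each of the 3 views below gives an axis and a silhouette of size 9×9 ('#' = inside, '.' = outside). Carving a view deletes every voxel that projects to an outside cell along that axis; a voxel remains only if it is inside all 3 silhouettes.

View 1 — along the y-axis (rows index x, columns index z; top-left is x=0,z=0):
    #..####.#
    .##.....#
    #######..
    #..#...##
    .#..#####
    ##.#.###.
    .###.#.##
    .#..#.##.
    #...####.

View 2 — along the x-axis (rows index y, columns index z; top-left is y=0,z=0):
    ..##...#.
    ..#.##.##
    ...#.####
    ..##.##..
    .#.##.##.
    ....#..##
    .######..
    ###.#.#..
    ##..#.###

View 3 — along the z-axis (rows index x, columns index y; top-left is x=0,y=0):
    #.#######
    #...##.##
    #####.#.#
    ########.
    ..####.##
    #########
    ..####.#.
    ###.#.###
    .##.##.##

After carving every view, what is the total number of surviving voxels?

170 voxels

full grid |V| = 729
step 1: project along y, AND mask (47/81) → |grid| = 423
step 2: project along x, AND mask (42/81) → |grid| = 220
step 3: project along z, AND mask (61/81) → |grid| = 170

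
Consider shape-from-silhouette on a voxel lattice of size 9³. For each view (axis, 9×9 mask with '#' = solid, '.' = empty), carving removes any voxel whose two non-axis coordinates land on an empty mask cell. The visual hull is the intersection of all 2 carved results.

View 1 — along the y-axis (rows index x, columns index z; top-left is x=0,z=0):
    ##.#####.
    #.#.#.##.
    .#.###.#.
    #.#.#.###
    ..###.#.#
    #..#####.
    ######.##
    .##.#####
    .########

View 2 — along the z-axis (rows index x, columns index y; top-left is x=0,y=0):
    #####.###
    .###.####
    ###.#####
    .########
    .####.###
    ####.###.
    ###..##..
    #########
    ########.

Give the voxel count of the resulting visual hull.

remaining voxels: 423

initial block: 9^3 = 729
[1] y-view keeps 57 columns → grid now 513
[2] z-view keeps 67 columns → grid now 423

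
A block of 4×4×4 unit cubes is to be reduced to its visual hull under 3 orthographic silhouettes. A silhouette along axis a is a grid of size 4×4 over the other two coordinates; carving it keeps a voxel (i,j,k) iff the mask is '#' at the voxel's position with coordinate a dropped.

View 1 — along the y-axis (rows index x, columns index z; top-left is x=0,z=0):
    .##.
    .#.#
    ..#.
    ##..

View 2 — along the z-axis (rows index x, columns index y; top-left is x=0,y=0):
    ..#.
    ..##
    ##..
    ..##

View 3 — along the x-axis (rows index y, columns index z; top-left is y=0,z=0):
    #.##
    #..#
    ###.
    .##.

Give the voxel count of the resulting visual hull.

before carving: 64 voxels (4×4×4)
after view 1 [y-axis, 7 of 16 cells solid] → remaining = 28
after view 2 [z-axis, 7 of 16 cells solid] → remaining = 12
after view 3 [x-axis, 10 of 16 cells solid] → remaining = 8

voxel count = 8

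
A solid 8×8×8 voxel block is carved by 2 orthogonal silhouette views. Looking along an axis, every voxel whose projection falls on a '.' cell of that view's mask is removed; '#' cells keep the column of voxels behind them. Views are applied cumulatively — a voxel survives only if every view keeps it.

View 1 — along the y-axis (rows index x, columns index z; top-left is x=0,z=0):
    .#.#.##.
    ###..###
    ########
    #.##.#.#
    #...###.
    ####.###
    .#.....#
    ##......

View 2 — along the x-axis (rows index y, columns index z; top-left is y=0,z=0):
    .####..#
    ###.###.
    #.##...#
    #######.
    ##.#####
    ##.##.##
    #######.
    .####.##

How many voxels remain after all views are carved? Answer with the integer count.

initial block: 8^3 = 512
V1 y: intersect with XZ mask (38 set) -- 304 left
V2 x: intersect with YZ mask (48 set) -- 223 left

remaining voxels: 223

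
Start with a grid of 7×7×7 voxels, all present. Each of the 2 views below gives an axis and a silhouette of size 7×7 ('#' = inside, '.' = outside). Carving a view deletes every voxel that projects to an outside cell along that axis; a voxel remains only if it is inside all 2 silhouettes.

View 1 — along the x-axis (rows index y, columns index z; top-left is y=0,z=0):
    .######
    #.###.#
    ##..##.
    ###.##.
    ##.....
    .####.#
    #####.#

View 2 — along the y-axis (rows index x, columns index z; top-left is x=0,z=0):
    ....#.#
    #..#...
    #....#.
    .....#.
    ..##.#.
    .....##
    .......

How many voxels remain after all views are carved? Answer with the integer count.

start: 7×7×7 = 343 voxels
carve view 1 (along x, YZ-mask fill 33/49): 231 voxels remain
carve view 2 (along y, XZ-mask fill 12/49): 49 voxels remain

voxel count = 49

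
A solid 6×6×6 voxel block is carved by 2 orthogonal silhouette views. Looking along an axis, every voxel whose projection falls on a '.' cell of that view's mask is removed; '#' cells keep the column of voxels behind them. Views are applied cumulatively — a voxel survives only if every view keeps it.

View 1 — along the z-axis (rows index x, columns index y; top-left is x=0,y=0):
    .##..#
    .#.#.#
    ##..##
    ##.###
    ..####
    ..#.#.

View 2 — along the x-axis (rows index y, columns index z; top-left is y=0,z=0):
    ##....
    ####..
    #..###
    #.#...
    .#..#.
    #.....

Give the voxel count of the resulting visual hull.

start: 6×6×6 = 216 voxels
step 1: project along z, AND mask (21/36) → |grid| = 126
step 2: project along x, AND mask (15/36) → |grid| = 51

voxel count = 51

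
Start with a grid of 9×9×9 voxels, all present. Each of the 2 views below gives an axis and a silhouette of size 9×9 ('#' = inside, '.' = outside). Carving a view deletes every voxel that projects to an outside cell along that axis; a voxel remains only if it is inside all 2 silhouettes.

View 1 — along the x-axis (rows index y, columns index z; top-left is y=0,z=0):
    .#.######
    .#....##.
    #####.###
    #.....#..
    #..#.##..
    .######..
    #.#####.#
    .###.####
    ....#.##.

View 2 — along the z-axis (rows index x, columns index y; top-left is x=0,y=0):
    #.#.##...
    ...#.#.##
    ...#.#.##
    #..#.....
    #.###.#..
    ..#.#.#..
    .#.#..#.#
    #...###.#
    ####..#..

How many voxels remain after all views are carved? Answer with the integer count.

remaining voxels: 186

before carving: 729 voxels (9×9×9)
after view 1 [x-axis, 47 of 81 cells solid] → remaining = 423
after view 2 [z-axis, 36 of 81 cells solid] → remaining = 186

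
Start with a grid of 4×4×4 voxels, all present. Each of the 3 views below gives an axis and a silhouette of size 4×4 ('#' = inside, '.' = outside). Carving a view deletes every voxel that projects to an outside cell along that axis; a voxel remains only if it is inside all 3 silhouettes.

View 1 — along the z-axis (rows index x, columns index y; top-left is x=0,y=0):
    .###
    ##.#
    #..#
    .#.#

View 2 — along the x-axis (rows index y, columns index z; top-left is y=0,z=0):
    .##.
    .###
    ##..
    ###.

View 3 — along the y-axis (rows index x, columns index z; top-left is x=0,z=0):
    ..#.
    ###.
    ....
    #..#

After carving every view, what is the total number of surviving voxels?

start: 4×4×4 = 64 voxels
  1. axis=2 (XY plane), |mask|=10  ⇒  voxels=40
  2. axis=0 (YZ plane), |mask|=10  ⇒  voxels=27
  3. axis=1 (XZ plane), |mask|=6  ⇒  voxels=11

voxel count = 11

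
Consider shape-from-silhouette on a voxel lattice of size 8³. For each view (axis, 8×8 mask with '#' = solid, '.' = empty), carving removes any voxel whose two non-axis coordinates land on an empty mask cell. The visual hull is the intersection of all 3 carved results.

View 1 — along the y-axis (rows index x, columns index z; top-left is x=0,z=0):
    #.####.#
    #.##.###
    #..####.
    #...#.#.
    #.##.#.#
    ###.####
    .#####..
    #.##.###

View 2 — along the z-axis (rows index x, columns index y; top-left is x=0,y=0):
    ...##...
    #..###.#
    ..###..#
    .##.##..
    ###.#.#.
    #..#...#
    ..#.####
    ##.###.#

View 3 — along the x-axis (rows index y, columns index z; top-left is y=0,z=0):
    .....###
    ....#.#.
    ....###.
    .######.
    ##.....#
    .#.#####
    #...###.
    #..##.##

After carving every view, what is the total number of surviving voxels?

initial block: 8^3 = 512
carve view 1 (along y, XZ-mask fill 43/64): 344 voxels remain
carve view 2 (along z, XY-mask fill 34/64): 181 voxels remain
carve view 3 (along x, YZ-mask fill 32/64): 90 voxels remain

voxel count = 90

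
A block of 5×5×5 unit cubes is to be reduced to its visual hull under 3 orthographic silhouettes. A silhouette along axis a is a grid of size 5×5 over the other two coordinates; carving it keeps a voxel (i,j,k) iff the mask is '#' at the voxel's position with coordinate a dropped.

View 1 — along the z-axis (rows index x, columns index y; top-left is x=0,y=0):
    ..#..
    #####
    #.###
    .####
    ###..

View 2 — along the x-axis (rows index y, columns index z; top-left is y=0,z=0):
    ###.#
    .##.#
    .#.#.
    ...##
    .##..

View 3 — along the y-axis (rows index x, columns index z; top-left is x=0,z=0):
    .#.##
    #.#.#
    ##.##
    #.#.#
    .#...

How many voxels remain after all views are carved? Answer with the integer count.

24 voxels

before carving: 125 voxels (5×5×5)
step 1: project along z, AND mask (17/25) → |grid| = 85
step 2: project along x, AND mask (13/25) → |grid| = 43
step 3: project along y, AND mask (14/25) → |grid| = 24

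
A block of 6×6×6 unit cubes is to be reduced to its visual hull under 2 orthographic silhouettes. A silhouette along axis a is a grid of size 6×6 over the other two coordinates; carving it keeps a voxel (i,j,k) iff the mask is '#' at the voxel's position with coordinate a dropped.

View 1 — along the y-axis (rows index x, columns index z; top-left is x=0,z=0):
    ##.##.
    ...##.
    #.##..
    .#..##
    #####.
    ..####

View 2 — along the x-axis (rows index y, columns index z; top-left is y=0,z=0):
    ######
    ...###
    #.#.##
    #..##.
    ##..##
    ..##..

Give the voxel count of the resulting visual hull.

|visual hull| = 80

initial block: 6^3 = 216
step 1: project along y, AND mask (21/36) → |grid| = 126
step 2: project along x, AND mask (22/36) → |grid| = 80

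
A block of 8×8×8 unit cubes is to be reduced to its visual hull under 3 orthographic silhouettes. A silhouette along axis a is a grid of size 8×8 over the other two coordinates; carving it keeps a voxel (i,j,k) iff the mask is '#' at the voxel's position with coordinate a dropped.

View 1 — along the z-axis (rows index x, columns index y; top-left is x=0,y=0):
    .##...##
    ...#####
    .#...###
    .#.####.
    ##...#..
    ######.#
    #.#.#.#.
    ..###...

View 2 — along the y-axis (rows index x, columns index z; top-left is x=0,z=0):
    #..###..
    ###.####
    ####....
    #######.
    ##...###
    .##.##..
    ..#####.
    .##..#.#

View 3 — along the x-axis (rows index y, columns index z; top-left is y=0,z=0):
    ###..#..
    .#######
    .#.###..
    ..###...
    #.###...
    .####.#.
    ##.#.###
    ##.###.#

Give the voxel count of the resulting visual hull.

before carving: 512 voxels (8×8×8)
V1 z: intersect with XY mask (35 set) -- 280 left
V2 y: intersect with XZ mask (40 set) -- 177 left
V3 x: intersect with YZ mask (39 set) -- 111 left

voxel count = 111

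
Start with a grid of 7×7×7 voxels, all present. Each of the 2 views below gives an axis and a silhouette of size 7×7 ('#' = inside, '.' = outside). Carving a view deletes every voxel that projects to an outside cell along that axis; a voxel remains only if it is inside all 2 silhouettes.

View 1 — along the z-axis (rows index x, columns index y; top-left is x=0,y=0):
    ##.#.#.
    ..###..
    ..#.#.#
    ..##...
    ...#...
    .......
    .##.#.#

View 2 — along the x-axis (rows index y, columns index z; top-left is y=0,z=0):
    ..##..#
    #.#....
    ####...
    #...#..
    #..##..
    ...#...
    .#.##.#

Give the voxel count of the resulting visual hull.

start: 7×7×7 = 343 voxels
  1. axis=2 (XY plane), |mask|=17  ⇒  voxels=119
  2. axis=0 (YZ plane), |mask|=19  ⇒  voxels=49

49 voxels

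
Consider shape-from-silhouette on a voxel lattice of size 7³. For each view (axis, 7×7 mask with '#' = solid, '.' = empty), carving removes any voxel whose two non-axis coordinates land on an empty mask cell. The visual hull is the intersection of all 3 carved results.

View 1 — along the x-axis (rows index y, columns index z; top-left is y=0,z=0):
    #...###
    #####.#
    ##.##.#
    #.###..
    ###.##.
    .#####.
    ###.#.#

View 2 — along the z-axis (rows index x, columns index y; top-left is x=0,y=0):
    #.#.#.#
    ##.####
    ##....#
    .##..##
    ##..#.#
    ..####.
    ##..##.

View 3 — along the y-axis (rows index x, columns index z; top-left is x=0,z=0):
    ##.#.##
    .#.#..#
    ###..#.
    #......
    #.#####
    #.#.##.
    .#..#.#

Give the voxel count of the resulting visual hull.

before carving: 343 voxels (7×7×7)
step 1: project along x, AND mask (34/49) → |grid| = 238
step 2: project along z, AND mask (29/49) → |grid| = 143
step 3: project along y, AND mask (26/49) → |grid| = 72

remaining voxels: 72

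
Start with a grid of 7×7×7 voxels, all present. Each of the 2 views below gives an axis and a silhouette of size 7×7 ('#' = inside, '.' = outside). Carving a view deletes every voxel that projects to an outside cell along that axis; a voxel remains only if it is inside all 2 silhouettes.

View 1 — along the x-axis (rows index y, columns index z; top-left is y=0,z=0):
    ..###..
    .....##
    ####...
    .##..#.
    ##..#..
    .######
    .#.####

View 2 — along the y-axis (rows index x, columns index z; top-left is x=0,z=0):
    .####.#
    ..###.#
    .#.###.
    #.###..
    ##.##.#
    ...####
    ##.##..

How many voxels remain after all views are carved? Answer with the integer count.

start: 7×7×7 = 343 voxels
after view 1 [x-axis, 26 of 49 cells solid] → remaining = 182
after view 2 [y-axis, 30 of 49 cells solid] → remaining = 114

114 voxels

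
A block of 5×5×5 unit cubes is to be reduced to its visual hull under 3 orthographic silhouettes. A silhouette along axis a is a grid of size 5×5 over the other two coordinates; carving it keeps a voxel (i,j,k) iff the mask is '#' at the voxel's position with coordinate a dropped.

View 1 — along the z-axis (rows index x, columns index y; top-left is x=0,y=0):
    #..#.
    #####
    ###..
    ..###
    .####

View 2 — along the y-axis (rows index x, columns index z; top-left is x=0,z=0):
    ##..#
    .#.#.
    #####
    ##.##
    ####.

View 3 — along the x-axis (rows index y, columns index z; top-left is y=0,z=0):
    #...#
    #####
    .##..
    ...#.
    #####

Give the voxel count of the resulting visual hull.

start: 5×5×5 = 125 voxels
carve view 1 (along z, XY-mask fill 17/25): 85 voxels remain
carve view 2 (along y, XZ-mask fill 18/25): 59 voxels remain
carve view 3 (along x, YZ-mask fill 15/25): 34 voxels remain

34 voxels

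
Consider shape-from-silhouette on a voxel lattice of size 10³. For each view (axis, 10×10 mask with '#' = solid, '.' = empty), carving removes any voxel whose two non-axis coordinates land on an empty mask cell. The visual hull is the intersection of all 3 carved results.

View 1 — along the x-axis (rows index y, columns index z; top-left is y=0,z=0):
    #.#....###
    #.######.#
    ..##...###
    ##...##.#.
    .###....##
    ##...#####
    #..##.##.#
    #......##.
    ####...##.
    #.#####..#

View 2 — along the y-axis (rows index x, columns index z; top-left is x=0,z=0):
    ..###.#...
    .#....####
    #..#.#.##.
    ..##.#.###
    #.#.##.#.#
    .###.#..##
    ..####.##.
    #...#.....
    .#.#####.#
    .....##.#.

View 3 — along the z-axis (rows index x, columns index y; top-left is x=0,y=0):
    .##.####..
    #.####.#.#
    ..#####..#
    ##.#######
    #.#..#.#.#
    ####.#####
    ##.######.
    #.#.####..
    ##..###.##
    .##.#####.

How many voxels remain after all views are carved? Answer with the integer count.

start: 10×10×10 = 1000 voxels
  1. axis=0 (YZ plane), |mask|=57  ⇒  voxels=570
  2. axis=1 (XZ plane), |mask|=50  ⇒  voxels=284
  3. axis=2 (XY plane), |mask|=70  ⇒  voxels=199

voxel count = 199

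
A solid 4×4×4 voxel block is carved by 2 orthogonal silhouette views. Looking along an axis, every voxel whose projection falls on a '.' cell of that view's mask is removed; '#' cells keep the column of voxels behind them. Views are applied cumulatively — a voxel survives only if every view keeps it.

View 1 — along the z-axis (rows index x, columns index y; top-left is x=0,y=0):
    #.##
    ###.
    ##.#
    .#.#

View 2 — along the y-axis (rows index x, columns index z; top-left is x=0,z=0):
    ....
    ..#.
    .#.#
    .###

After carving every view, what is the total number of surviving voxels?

start: 4×4×4 = 64 voxels
V1 z: intersect with XY mask (11 set) -- 44 left
V2 y: intersect with XZ mask (6 set) -- 15 left

15 voxels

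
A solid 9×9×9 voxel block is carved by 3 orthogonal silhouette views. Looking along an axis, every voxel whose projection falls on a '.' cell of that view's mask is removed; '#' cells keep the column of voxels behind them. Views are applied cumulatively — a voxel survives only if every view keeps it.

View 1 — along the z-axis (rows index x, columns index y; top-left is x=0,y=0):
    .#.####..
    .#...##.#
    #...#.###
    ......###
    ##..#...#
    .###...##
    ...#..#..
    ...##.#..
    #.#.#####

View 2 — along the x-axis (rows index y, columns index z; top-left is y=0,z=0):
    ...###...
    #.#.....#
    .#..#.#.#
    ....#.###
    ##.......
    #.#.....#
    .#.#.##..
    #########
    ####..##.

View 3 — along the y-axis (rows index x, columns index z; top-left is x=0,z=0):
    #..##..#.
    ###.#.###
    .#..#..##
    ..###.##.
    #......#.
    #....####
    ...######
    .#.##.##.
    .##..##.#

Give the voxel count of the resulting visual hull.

start: 9×9×9 = 729 voxels
step 1: project along z, AND mask (38/81) → |grid| = 342
step 2: project along x, AND mask (38/81) → |grid| = 164
step 3: project along y, AND mask (43/81) → |grid| = 90

remaining voxels: 90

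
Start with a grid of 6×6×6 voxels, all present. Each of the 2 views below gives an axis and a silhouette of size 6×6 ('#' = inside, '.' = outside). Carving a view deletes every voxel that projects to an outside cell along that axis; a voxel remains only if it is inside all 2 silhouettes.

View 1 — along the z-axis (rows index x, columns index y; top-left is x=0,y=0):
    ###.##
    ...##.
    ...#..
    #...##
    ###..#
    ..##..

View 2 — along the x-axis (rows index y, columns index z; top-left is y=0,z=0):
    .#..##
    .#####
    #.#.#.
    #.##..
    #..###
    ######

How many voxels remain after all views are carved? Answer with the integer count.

initial block: 6^3 = 216
V1 z: intersect with XY mask (17 set) -- 102 left
V2 x: intersect with YZ mask (24 set) -- 67 left

67 voxels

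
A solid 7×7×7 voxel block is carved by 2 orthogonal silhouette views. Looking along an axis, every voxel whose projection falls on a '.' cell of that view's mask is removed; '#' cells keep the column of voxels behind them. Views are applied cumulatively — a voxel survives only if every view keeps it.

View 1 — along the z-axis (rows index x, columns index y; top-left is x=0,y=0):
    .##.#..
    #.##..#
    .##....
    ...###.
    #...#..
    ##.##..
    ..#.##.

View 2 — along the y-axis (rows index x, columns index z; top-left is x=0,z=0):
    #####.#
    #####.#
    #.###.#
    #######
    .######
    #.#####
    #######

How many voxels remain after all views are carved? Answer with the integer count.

before carving: 343 voxels (7×7×7)
step 1: project along z, AND mask (21/49) → |grid| = 147
step 2: project along y, AND mask (43/49) → |grid| = 130

remaining voxels: 130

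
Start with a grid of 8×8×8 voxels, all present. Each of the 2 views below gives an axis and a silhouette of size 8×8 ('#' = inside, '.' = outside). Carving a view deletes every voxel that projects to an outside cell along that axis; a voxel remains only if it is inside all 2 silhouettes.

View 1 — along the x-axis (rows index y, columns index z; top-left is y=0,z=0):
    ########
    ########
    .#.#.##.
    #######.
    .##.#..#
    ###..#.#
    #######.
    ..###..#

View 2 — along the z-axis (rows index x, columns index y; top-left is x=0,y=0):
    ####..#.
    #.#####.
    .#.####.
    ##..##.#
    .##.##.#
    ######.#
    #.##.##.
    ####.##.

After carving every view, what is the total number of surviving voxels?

remaining voxels: 264

before carving: 512 voxels (8×8×8)
after view 1 [x-axis, 47 of 64 cells solid] → remaining = 376
after view 2 [z-axis, 44 of 64 cells solid] → remaining = 264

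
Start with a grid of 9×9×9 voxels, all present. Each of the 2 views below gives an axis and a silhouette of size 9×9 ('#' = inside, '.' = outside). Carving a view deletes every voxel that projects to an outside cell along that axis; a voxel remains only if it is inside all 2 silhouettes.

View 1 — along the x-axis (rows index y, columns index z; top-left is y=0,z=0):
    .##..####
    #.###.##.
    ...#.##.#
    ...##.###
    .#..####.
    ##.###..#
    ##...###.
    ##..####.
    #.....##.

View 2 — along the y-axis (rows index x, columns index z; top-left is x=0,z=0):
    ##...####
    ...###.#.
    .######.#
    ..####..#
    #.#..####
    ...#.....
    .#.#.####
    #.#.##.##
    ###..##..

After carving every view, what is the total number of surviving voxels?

|visual hull| = 237

initial block: 9^3 = 729
carve view 1 (along x, YZ-mask fill 46/81): 414 voxels remain
carve view 2 (along y, XZ-mask fill 46/81): 237 voxels remain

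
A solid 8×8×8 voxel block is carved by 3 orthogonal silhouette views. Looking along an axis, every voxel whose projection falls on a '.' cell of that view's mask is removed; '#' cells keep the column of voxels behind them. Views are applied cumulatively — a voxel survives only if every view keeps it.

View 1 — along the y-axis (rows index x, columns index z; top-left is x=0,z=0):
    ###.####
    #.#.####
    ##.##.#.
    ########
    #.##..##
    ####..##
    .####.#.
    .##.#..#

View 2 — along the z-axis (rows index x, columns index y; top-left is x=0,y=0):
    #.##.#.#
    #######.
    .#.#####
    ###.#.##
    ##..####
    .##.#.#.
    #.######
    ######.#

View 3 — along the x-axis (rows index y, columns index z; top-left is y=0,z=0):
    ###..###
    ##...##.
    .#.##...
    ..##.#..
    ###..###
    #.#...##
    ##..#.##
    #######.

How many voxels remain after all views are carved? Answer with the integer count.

|visual hull| = 164

initial block: 8^3 = 512
after view 1 [y-axis, 46 of 64 cells solid] → remaining = 368
after view 2 [z-axis, 48 of 64 cells solid] → remaining = 272
after view 3 [x-axis, 38 of 64 cells solid] → remaining = 164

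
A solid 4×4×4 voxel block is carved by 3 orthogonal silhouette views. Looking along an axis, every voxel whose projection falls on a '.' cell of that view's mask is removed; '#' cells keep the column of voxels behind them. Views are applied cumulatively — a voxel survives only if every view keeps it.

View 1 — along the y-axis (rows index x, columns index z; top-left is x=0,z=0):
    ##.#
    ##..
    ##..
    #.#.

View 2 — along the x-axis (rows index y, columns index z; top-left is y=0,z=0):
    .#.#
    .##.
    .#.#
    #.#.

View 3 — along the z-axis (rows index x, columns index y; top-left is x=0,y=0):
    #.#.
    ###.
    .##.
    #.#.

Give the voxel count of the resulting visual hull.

voxel count = 9

start: 4×4×4 = 64 voxels
V1 y: intersect with XZ mask (9 set) -- 36 left
V2 x: intersect with YZ mask (8 set) -- 17 left
V3 z: intersect with XY mask (9 set) -- 9 left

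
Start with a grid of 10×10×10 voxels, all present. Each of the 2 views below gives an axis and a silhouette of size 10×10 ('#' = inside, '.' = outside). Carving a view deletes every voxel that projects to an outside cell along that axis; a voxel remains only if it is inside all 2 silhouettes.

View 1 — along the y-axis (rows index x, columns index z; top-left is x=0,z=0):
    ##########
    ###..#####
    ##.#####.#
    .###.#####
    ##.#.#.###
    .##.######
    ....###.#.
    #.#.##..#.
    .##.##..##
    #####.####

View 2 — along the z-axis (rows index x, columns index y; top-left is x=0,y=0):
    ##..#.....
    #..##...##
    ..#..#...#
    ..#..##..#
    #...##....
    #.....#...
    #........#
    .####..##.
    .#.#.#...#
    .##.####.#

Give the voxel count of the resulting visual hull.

before carving: 1000 voxels (10×10×10)
V1 y: intersect with XZ mask (73 set) -- 730 left
V2 z: intersect with XY mask (39 set) -- 288 left

remaining voxels: 288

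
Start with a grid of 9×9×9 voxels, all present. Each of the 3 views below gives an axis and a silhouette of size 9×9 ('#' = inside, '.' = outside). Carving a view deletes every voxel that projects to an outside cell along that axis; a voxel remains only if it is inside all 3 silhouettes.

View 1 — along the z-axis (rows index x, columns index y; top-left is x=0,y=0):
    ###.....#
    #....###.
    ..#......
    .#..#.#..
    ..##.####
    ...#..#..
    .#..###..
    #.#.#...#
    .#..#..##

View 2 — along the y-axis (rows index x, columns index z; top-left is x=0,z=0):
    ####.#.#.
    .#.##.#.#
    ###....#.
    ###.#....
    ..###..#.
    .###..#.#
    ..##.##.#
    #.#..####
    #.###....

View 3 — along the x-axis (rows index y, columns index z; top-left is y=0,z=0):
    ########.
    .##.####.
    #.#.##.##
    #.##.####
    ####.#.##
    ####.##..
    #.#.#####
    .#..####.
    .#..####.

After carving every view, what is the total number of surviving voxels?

full grid |V| = 729
step 1: project along z, AND mask (32/81) → |grid| = 288
step 2: project along y, AND mask (43/81) → |grid| = 154
step 3: project along x, AND mask (57/81) → |grid| = 104

voxel count = 104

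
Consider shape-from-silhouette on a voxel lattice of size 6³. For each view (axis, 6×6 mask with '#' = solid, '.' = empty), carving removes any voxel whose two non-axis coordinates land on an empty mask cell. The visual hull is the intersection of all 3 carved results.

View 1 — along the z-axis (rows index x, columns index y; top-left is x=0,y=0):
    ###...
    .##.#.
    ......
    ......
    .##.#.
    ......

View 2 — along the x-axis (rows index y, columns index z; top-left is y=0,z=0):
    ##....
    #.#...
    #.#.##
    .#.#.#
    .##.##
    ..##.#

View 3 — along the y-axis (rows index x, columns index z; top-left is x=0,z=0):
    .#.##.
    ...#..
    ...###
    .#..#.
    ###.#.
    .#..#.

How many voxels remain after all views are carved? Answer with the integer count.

before carving: 216 voxels (6×6×6)
[1] z-view keeps 9 columns → grid now 54
[2] x-view keeps 18 columns → grid now 28
[3] y-view keeps 15 columns → grid now 10

10 voxels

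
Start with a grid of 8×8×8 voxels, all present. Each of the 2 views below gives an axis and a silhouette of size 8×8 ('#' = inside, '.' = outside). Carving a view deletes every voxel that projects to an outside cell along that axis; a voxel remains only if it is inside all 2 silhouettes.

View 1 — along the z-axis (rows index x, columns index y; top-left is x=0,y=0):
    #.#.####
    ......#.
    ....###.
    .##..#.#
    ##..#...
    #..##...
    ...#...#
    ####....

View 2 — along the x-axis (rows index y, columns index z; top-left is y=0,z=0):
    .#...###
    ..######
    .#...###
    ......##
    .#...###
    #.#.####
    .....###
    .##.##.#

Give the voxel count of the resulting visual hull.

full grid |V| = 512
carve view 1 (along z, XY-mask fill 26/64): 208 voxels remain
carve view 2 (along x, YZ-mask fill 34/64): 110 voxels remain

|visual hull| = 110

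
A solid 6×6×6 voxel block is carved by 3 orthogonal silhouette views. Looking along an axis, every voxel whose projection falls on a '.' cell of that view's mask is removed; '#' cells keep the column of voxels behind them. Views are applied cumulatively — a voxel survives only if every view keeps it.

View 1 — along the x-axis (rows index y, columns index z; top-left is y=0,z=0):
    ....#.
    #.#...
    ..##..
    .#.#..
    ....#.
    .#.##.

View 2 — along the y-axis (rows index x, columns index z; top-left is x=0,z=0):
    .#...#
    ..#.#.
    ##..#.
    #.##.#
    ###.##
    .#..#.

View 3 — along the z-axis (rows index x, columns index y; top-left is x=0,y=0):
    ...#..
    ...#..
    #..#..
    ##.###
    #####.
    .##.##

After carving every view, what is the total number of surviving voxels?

16 voxels

full grid |V| = 216
V1 x: intersect with YZ mask (11 set) -- 66 left
V2 y: intersect with XZ mask (18 set) -- 32 left
V3 z: intersect with XY mask (18 set) -- 16 left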